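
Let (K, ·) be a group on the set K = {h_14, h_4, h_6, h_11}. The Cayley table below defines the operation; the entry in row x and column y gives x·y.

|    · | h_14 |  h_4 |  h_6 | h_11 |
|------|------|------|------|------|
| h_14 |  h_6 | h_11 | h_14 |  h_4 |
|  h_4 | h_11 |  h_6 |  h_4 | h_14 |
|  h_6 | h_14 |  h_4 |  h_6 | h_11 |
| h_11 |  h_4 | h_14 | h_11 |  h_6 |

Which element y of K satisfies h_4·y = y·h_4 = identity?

First locate the identity: row h_6 matches the header, so h_6 is the identity.
Scan row h_4 for h_6: h_4·h_4 = h_6. Hence h_4^(-1) = h_4.

h_4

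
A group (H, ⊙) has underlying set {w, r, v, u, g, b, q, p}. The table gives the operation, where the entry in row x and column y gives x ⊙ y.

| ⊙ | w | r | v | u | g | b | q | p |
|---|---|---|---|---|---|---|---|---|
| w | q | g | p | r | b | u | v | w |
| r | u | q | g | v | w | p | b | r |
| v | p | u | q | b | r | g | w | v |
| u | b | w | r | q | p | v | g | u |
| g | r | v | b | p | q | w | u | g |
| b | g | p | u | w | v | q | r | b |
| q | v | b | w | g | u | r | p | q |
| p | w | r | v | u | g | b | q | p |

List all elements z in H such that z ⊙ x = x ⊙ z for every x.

An element z is central iff its row equals its column in the table.
For v: v ⊙ b = g ≠ u = b ⊙ v, so v ∉ Z.
Checking each element this way leaves Z(H) = {p, q}.

{p, q}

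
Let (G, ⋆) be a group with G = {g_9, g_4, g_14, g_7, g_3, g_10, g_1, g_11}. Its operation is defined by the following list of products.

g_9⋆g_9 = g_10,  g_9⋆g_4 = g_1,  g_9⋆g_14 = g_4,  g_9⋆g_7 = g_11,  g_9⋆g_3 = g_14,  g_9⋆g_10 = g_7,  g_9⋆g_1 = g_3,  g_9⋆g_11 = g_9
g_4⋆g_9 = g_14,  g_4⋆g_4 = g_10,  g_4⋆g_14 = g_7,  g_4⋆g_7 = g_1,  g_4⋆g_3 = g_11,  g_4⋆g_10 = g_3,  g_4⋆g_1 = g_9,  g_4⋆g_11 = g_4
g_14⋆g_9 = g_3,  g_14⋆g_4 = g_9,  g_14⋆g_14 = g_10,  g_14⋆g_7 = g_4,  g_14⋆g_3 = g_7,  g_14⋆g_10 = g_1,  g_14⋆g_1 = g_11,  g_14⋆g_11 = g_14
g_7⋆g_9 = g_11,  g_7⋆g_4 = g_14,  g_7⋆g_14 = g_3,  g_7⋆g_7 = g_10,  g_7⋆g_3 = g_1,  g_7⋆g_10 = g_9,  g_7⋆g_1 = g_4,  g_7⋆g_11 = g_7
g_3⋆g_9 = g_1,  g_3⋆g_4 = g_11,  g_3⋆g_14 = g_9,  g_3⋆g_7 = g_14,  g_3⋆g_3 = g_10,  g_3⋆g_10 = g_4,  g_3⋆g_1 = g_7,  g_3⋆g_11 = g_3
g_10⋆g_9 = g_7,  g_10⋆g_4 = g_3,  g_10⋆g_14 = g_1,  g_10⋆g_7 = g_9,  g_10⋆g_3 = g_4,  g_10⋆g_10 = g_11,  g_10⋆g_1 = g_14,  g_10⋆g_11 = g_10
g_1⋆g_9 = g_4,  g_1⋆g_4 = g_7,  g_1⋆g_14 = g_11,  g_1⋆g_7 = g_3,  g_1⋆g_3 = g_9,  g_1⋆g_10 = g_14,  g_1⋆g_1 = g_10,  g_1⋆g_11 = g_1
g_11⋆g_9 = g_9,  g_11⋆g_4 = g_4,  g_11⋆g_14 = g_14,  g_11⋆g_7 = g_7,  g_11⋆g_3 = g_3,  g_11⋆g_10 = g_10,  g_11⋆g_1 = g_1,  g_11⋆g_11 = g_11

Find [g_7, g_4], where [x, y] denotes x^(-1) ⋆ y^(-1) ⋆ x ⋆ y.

g_10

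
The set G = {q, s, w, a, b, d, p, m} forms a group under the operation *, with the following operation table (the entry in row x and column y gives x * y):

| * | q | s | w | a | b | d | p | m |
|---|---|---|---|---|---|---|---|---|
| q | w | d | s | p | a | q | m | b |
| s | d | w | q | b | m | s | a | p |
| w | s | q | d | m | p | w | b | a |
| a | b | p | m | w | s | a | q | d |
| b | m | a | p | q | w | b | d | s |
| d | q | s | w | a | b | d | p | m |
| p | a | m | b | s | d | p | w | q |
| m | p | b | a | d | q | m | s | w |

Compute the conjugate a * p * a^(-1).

b

The identity is d. In row a, the entry d sits in column m, so a^(-1) = m.
a * p = q
q * m = b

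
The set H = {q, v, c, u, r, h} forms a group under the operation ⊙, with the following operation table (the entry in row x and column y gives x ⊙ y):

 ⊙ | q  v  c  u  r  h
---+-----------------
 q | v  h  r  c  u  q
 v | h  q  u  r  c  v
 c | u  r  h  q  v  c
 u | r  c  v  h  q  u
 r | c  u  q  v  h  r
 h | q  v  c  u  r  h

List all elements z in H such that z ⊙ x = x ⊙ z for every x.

An element z is central iff its row equals its column in the table.
For u: u ⊙ q = r ≠ c = q ⊙ u, so u ∉ Z.
Checking each element this way leaves Z(H) = {h}.

{h}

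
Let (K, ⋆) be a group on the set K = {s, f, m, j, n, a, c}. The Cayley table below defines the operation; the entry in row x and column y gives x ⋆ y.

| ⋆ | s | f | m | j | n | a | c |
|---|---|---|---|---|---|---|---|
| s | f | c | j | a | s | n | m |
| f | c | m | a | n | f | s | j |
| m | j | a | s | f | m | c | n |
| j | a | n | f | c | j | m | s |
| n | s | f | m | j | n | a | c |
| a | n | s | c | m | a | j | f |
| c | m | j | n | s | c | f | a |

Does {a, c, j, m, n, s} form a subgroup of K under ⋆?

No

c ⋆ a = f, which is not in {a, c, j, m, n, s}.
The subset is not closed under ⋆, so it is not a subgroup.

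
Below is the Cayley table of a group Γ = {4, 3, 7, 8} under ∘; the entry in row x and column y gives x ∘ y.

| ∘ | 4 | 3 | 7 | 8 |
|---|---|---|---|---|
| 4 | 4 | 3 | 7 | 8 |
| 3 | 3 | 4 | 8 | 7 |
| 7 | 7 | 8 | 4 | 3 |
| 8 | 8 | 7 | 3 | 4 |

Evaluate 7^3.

7

7^1 = 7
7^2 = 7 ∘ 7 = 4
7^3 = 4 ∘ 7 = 7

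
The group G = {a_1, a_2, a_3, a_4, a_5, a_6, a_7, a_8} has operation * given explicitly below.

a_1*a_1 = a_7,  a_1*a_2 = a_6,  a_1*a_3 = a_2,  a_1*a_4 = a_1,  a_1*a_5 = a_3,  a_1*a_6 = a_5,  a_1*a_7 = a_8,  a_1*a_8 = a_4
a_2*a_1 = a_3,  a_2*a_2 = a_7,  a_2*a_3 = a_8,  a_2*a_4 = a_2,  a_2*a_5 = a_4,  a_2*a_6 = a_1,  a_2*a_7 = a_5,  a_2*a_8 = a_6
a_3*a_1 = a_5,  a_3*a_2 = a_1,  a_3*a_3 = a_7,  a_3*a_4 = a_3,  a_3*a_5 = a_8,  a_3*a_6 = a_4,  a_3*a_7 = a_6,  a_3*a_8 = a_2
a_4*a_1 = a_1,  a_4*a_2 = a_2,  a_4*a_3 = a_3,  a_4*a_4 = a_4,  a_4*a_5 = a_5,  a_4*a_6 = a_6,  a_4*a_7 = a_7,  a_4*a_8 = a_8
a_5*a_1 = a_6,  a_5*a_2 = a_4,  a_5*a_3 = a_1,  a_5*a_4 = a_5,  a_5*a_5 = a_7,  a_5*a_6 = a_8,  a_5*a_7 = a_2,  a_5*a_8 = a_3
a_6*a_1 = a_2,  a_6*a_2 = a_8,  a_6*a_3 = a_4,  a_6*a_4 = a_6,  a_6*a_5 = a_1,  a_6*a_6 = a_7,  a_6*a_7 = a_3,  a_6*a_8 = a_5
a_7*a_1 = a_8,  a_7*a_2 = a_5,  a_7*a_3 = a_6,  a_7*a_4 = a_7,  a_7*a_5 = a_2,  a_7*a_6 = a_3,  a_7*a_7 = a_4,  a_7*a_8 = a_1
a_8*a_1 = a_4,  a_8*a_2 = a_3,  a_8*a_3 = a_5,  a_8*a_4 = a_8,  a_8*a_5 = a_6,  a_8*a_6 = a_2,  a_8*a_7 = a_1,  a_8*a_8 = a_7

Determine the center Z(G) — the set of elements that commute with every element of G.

An element z is central iff its row equals its column in the table.
For a_8: a_8*a_5 = a_6 ≠ a_3 = a_5*a_8, so a_8 ∉ Z.
Checking each element this way leaves Z(G) = {a_4, a_7}.

{a_4, a_7}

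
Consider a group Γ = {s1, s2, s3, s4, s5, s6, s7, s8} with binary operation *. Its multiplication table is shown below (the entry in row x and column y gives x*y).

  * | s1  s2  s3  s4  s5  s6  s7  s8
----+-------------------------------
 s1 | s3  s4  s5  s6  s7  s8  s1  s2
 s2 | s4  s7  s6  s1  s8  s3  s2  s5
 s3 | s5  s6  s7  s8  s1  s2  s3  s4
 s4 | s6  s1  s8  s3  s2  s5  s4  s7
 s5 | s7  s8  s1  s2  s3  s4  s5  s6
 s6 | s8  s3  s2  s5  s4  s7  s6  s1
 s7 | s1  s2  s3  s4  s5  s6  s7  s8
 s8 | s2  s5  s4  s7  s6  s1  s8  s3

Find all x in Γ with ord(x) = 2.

{s2, s3, s6}

Identity is s7. Compute the order of each non-identity element by repeated multiplication:
  s1: s1 → s3 → s5 → s7  (order 4)
  s2: s2 → s7  (order 2)
  s3: s3 → s7  (order 2)
  s4: s4 → s3 → s8 → s7  (order 4)
  s5: s5 → s3 → s1 → s7  (order 4)
  s6: s6 → s7  (order 2)
  s8: s8 → s3 → s4 → s7  (order 4)
Elements of order 2: {s2, s3, s6}.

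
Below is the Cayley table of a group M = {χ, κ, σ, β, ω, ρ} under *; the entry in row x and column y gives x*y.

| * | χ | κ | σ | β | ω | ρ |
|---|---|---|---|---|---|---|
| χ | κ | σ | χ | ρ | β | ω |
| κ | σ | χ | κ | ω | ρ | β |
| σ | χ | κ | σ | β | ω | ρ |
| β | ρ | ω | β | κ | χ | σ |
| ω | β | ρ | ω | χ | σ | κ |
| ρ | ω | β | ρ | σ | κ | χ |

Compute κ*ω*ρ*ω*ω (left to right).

χ

κ*ω = ρ
ρ*ρ = χ
χ*ω = β
β*ω = χ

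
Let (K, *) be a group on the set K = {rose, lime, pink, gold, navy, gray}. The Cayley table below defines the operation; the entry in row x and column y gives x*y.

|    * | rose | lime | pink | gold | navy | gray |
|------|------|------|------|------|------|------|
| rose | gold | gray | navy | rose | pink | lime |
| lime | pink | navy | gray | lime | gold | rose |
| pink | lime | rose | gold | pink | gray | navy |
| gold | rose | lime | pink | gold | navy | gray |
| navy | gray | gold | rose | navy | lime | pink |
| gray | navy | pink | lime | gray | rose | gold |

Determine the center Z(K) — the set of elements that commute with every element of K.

{gold}

An element z is central iff its row equals its column in the table.
For gray: gray*lime = pink ≠ rose = lime*gray, so gray ∉ Z.
Checking each element this way leaves Z(K) = {gold}.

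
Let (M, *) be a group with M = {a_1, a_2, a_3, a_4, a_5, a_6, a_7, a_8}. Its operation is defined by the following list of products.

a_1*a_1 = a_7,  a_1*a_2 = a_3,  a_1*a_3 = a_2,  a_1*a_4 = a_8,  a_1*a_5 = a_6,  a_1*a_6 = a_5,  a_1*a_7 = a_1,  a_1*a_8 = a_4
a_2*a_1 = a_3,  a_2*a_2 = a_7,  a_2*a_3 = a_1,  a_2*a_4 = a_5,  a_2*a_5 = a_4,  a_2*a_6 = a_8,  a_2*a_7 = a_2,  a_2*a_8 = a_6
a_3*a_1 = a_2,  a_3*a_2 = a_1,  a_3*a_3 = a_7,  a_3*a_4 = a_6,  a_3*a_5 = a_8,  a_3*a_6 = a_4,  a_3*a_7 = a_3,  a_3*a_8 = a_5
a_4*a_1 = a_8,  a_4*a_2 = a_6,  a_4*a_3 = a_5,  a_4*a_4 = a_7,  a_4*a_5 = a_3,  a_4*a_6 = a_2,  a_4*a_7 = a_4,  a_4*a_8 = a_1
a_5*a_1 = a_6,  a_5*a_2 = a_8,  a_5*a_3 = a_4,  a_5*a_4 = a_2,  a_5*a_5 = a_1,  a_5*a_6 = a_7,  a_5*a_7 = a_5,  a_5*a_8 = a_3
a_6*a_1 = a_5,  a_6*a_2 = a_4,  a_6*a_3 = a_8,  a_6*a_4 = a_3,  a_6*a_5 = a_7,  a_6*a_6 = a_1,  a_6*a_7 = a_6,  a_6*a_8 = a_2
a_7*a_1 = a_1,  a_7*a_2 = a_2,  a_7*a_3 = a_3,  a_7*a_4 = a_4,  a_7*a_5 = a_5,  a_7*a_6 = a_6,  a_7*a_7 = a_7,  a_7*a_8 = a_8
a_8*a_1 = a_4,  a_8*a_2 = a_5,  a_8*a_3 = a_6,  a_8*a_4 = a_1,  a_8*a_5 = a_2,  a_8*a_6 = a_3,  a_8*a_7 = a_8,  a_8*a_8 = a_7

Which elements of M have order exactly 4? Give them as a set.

{a_5, a_6}

Identity is a_7. Compute the order of each non-identity element by repeated multiplication:
  a_1: a_1 → a_7  (order 2)
  a_2: a_2 → a_7  (order 2)
  a_3: a_3 → a_7  (order 2)
  a_4: a_4 → a_7  (order 2)
  a_5: a_5 → a_1 → a_6 → a_7  (order 4)
  a_6: a_6 → a_1 → a_5 → a_7  (order 4)
  a_8: a_8 → a_7  (order 2)
Elements of order 4: {a_5, a_6}.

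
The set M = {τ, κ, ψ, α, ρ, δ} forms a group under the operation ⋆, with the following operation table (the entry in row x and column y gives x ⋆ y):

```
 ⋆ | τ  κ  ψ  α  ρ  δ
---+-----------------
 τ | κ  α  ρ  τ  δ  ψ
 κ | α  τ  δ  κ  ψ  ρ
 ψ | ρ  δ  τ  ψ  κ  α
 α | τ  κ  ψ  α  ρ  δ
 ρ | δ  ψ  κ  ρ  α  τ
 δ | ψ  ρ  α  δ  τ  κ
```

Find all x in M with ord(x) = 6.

Identity is α. Compute the order of each non-identity element by repeated multiplication:
  τ: τ → κ → α  (order 3)
  κ: κ → τ → α  (order 3)
  ψ: ψ → τ → ρ → κ → δ → α  (order 6)
  ρ: ρ → α  (order 2)
  δ: δ → κ → ρ → τ → ψ → α  (order 6)
Elements of order 6: {δ, ψ}.

{δ, ψ}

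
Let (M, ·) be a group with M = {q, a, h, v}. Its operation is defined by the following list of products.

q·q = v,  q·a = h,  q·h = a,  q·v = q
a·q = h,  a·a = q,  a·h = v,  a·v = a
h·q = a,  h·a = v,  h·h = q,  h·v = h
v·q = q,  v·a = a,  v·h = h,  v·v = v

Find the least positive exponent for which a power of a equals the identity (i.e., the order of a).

The identity element is v (its row matches the header).
a^1 = a
a^2 = a·a = q
a^3 = q·a = h
a^4 = h·a = v
The first power of a equal to the identity is a^4, so ord(a) = 4.

4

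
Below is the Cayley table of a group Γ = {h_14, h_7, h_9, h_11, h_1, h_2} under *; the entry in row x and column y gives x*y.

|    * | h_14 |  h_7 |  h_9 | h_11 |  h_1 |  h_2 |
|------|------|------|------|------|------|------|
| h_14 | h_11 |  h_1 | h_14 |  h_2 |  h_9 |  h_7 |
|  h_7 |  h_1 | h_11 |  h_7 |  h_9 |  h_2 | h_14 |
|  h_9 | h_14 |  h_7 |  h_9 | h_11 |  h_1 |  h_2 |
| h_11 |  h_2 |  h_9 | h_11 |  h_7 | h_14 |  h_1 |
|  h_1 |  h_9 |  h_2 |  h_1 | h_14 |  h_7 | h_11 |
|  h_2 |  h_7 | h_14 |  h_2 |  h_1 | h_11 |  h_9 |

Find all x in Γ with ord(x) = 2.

Identity is h_9. Compute the order of each non-identity element by repeated multiplication:
  h_14: h_14 → h_11 → h_2 → h_7 → h_1 → h_9  (order 6)
  h_7: h_7 → h_11 → h_9  (order 3)
  h_11: h_11 → h_7 → h_9  (order 3)
  h_1: h_1 → h_7 → h_2 → h_11 → h_14 → h_9  (order 6)
  h_2: h_2 → h_9  (order 2)
Elements of order 2: {h_2}.
(Structurally, Γ here is isomorphic to the cyclic group Z_6.)

{h_2}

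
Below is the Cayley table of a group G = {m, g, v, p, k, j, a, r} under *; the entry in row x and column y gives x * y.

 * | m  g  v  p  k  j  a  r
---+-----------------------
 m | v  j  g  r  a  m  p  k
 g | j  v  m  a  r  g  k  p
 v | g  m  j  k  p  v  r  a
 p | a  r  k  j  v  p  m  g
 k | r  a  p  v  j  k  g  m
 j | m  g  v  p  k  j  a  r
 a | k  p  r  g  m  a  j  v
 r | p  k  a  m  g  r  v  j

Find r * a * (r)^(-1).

The identity is j. In row r, the entry j sits in column r, so r^(-1) = r.
r * a = v
v * r = a

a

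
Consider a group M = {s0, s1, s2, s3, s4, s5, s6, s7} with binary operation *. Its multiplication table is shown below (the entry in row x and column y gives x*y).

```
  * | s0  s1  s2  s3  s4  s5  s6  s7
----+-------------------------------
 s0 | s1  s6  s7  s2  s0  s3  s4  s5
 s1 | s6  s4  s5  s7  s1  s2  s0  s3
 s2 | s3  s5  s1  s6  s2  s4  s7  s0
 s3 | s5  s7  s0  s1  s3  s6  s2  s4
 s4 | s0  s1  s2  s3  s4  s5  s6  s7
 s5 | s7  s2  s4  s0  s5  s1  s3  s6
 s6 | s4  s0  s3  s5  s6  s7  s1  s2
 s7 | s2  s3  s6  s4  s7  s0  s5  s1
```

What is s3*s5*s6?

s3*s5 = s6
s6*s6 = s1
(Structurally, M here is isomorphic to the quaternion group Q_8.)

s1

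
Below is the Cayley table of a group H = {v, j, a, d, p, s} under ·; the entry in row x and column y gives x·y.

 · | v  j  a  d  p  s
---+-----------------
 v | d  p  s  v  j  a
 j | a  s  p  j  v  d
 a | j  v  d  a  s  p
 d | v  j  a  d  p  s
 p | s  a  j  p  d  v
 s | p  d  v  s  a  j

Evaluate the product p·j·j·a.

s

p·j = a
a·j = v
v·a = s
(Structurally, H here is isomorphic to the symmetric group S_3.)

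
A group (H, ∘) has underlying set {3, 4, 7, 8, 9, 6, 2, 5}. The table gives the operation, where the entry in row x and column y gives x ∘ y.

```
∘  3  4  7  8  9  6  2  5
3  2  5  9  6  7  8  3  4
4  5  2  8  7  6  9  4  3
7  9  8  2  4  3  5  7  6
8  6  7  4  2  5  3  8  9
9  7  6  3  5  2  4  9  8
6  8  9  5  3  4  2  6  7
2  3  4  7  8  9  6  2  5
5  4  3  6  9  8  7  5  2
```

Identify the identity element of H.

2

The identity e satisfies e ∘ x = x for all x, so its row in the table reproduces the column headers.
Row 2 reads: 3, 4, 7, 8, 9, 6, 2, 5 — exactly the header order. So 2 is the identity.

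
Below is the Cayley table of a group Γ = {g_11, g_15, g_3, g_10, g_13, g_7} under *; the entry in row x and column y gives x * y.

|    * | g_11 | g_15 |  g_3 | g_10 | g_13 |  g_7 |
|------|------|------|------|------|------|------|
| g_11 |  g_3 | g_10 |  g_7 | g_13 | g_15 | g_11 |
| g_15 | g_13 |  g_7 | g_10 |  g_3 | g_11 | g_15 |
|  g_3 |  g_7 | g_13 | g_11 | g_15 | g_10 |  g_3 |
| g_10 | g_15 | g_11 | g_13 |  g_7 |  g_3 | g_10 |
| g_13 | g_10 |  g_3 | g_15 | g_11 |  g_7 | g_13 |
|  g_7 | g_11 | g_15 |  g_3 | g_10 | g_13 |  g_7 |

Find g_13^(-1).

First locate the identity: row g_7 matches the header, so g_7 is the identity.
Scan row g_13 for g_7: g_13 * g_13 = g_7. Hence g_13^(-1) = g_13.

g_13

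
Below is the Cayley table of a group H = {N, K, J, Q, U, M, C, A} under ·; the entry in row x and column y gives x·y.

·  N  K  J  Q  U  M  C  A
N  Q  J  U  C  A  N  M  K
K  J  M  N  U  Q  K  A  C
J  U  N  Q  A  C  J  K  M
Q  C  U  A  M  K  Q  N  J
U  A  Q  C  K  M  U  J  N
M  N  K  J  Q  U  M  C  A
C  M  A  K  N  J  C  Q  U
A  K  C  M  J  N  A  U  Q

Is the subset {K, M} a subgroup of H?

Yes

{K, M} contains the identity M.
Checking products: every product of two elements of {K, M} (read from the table) lies in {K, M}, so the set is closed.
In a finite group, a nonempty closed subset is a subgroup. So {K, M} ≤ H.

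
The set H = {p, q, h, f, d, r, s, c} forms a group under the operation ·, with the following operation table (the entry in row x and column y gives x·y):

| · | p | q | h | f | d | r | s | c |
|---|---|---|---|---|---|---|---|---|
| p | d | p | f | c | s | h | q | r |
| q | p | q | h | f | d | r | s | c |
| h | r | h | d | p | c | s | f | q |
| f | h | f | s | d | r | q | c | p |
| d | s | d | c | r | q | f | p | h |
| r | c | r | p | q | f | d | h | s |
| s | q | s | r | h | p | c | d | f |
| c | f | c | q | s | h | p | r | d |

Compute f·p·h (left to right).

d

f·p = h
h·h = d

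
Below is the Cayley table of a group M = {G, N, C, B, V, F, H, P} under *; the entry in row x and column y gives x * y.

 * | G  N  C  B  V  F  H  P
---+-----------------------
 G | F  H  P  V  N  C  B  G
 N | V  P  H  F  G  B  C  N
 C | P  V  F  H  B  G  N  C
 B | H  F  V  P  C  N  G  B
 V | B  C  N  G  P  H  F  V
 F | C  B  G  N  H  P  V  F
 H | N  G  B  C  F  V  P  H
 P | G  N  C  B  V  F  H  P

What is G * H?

B

Read row G, column H: G * H = B.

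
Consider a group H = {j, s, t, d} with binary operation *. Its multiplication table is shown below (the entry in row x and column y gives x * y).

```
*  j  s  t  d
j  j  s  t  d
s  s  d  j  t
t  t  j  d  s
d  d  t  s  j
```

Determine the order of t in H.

4

The identity element is j (its row matches the header).
t^1 = t
t^2 = t * t = d
t^3 = d * t = s
t^4 = s * t = j
The first power of t equal to the identity is t^4, so ord(t) = 4.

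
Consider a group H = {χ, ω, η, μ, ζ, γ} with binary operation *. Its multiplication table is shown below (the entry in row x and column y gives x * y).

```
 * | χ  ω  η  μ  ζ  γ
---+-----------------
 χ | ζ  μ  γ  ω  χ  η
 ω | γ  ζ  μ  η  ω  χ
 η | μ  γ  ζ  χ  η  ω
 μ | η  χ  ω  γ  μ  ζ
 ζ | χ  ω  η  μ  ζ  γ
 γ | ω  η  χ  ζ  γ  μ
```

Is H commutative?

No

μ * η = ω but η * μ = χ.
Since μ and η do not commute, H is not abelian.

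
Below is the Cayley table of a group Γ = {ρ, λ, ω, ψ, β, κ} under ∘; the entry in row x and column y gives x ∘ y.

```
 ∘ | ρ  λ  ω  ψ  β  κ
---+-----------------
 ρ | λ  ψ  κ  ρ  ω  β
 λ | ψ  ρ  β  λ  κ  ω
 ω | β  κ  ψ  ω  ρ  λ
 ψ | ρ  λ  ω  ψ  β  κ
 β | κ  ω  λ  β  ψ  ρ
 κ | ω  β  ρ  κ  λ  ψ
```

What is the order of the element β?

The identity element is ψ (its row matches the header).
β^1 = β
β^2 = β ∘ β = ψ
The first power of β equal to the identity is β^2, so ord(β) = 2.
(Structurally, Γ here is isomorphic to the symmetric group S_3.)

2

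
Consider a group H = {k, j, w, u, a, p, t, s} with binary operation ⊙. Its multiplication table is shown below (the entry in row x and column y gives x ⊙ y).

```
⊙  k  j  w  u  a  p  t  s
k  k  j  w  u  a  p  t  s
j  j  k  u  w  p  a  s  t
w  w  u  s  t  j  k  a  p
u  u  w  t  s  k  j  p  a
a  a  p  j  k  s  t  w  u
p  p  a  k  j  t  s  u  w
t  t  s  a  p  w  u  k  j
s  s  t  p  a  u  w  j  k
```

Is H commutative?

Yes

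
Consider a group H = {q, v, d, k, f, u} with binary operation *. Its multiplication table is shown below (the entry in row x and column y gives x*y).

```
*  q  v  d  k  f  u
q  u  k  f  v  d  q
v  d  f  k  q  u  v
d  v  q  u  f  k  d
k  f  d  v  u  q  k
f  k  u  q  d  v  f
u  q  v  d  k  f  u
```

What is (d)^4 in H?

u

d^1 = d
d^2 = d*d = u
d^3 = u*d = d
d^4 = d*d = u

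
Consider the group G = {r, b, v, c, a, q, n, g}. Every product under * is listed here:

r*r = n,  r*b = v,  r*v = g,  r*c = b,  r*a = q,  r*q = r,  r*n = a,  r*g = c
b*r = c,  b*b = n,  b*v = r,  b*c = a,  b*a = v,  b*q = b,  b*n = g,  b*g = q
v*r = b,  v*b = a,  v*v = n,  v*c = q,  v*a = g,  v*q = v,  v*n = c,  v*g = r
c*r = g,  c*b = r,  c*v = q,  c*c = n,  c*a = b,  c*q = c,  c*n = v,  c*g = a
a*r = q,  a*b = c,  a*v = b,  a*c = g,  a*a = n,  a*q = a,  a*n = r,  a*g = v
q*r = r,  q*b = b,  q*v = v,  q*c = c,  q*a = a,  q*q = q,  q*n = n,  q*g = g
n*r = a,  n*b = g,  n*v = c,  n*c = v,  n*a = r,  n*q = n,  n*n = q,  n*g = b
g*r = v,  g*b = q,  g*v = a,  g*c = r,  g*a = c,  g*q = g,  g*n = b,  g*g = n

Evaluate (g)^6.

n

g^1 = g
g^2 = g*g = n
g^3 = n*g = b
g^4 = b*g = q
g^5 = q*g = g
g^6 = g*g = n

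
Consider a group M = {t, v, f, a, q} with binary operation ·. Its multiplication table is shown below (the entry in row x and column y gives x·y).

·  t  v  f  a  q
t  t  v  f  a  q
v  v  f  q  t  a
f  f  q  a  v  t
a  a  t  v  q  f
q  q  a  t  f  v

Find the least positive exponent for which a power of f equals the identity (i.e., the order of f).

5

The identity element is t (its row matches the header).
f^1 = f
f^2 = f·f = a
f^3 = a·f = v
f^4 = v·f = q
f^5 = q·f = t
The first power of f equal to the identity is f^5, so ord(f) = 5.
(Structurally, M here is isomorphic to the cyclic group Z_5.)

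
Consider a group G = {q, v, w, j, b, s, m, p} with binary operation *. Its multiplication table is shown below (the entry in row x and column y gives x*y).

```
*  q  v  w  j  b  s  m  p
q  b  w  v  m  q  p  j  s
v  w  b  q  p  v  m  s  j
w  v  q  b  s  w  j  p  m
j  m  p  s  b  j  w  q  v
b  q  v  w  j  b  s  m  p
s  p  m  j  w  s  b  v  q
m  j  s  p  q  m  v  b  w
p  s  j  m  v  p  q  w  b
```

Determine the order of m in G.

The identity element is b (its row matches the header).
m^1 = m
m^2 = m*m = b
The first power of m equal to the identity is m^2, so ord(m) = 2.

2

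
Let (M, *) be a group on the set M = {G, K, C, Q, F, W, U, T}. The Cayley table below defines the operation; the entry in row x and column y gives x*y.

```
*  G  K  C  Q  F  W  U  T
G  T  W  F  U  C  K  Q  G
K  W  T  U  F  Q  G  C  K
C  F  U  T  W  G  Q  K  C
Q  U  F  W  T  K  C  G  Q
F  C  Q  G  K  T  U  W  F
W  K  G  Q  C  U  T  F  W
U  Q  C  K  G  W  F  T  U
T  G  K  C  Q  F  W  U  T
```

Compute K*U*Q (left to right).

W

K*U = C
C*Q = W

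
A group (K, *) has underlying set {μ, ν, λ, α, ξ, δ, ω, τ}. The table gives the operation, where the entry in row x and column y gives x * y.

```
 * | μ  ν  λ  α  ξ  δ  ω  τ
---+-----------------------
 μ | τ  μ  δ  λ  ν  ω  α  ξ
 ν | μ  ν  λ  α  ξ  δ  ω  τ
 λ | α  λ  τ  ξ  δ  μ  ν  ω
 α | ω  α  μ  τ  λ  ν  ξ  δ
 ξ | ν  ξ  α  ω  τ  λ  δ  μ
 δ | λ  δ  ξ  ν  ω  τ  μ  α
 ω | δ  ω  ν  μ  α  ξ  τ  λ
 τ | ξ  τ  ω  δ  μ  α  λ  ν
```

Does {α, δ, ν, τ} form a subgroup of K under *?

{α, δ, ν, τ} contains the identity ν.
Checking products: every product of two elements of {α, δ, ν, τ} (read from the table) lies in {α, δ, ν, τ}, so the set is closed.
In a finite group, a nonempty closed subset is a subgroup. So {α, δ, ν, τ} ≤ K.

Yes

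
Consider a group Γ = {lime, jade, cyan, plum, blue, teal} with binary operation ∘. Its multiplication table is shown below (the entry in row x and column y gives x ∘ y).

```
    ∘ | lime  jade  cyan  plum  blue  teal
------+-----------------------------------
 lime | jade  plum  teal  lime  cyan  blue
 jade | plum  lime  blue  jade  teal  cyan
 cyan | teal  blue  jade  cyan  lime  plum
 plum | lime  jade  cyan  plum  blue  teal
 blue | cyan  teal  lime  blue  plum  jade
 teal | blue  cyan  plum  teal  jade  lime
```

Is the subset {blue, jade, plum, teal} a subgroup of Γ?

jade ∘ jade = lime, which is not in {blue, jade, plum, teal}.
The subset is not closed under ∘, so it is not a subgroup.
(Structurally, Γ here is isomorphic to the cyclic group Z_6.)

No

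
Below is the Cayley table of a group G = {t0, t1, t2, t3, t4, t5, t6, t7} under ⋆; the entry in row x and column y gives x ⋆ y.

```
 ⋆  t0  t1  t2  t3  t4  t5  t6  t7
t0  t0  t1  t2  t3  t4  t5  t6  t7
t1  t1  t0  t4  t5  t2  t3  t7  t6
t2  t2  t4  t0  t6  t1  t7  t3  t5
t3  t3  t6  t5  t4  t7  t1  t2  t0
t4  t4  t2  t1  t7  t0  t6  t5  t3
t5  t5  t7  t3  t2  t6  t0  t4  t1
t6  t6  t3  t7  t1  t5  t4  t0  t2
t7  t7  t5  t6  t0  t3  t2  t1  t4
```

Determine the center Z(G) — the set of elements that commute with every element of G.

An element z is central iff its row equals its column in the table.
For t7: t7 ⋆ t1 = t5 ≠ t6 = t1 ⋆ t7, so t7 ∉ Z.
Checking each element this way leaves Z(G) = {t0, t4}.

{t0, t4}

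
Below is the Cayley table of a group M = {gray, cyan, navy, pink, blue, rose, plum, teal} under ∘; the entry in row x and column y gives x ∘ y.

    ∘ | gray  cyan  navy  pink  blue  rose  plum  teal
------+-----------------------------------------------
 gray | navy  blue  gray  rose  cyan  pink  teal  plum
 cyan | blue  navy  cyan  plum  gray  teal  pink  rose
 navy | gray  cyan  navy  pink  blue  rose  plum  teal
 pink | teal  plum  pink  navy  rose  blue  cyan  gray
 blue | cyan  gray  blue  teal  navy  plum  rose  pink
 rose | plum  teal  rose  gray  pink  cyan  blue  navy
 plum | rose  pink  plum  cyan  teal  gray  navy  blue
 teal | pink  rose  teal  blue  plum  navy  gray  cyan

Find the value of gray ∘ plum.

teal

Read row gray, column plum: gray ∘ plum = teal.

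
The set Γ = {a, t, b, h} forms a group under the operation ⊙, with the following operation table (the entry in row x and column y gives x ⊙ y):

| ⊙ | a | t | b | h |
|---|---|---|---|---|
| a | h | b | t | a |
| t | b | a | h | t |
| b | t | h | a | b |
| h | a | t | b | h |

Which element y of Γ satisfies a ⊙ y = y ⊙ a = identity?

First locate the identity: row h matches the header, so h is the identity.
Scan row a for h: a ⊙ a = h. Hence a^(-1) = a.
(Structurally, Γ here is isomorphic to the cyclic group Z_4.)

a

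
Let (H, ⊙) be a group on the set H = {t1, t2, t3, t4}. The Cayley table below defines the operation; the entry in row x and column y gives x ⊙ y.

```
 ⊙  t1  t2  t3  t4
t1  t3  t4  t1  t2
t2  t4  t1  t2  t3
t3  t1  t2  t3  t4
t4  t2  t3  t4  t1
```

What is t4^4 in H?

t3

t4^1 = t4
t4^2 = t4 ⊙ t4 = t1
t4^3 = t1 ⊙ t4 = t2
t4^4 = t2 ⊙ t4 = t3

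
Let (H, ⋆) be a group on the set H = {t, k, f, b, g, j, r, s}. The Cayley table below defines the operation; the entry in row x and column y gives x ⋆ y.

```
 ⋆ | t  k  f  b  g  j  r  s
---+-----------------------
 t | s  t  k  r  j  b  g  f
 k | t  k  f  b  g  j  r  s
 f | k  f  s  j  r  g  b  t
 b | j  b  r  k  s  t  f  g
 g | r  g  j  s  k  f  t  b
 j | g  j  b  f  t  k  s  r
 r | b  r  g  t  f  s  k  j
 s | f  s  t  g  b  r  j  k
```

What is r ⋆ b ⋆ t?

s

r ⋆ b = t
t ⋆ t = s
(Structurally, H here is isomorphic to the dihedral group D_4.)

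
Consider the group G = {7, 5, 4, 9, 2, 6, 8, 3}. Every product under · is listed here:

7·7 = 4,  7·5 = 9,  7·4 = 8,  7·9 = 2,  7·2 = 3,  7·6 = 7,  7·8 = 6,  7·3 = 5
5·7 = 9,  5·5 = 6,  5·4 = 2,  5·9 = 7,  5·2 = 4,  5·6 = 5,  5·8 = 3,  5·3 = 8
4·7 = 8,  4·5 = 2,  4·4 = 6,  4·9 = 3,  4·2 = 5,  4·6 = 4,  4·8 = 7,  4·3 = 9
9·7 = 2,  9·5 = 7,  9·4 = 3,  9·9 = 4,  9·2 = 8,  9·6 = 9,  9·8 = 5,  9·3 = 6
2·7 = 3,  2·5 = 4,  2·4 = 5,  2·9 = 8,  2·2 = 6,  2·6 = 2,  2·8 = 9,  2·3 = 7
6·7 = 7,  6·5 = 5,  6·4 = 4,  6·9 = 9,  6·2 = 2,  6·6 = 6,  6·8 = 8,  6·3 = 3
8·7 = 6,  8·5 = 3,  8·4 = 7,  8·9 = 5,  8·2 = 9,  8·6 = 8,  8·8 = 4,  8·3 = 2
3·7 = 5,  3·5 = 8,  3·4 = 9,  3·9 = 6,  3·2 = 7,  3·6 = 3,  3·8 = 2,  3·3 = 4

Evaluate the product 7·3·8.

3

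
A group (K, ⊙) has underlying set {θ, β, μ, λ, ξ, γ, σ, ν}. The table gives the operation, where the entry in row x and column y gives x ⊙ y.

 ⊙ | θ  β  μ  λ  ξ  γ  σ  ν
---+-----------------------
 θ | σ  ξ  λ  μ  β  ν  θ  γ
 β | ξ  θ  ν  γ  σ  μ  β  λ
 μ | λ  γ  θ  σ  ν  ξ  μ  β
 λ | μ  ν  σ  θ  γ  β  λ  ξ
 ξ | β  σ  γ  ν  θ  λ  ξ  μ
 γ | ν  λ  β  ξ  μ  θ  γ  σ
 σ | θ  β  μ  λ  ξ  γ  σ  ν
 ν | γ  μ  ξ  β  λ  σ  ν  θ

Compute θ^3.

θ

θ^1 = θ
θ^2 = θ ⊙ θ = σ
θ^3 = σ ⊙ θ = θ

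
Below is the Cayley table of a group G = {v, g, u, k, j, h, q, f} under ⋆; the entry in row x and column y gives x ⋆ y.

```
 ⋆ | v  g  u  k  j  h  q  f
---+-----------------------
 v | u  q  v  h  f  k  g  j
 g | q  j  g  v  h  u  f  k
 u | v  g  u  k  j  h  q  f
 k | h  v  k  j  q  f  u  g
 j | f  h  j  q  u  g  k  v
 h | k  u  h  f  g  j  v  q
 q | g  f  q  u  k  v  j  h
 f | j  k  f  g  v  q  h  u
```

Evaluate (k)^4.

u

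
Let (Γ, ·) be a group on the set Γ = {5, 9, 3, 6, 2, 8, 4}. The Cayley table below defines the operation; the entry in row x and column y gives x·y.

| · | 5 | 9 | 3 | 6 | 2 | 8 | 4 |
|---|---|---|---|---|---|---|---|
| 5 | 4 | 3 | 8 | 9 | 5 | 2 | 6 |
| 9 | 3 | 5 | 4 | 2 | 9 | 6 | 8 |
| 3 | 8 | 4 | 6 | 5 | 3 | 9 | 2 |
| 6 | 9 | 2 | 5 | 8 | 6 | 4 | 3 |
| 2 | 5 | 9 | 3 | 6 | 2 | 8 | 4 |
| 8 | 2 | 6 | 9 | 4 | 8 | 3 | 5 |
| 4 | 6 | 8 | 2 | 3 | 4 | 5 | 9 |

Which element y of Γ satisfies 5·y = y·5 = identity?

First locate the identity: row 2 matches the header, so 2 is the identity.
Scan row 5 for 2: 5·8 = 2. Hence 5^(-1) = 8.

8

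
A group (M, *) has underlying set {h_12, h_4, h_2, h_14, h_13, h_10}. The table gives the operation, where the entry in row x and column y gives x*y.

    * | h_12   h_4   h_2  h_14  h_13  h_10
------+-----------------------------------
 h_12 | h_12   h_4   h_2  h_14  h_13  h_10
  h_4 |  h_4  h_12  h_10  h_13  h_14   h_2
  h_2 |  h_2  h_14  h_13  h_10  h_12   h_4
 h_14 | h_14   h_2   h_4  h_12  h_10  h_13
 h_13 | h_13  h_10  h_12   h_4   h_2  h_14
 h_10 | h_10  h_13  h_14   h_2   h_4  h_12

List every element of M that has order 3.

Identity is h_12. Compute the order of each non-identity element by repeated multiplication:
  h_4: h_4 → h_12  (order 2)
  h_2: h_2 → h_13 → h_12  (order 3)
  h_14: h_14 → h_12  (order 2)
  h_13: h_13 → h_2 → h_12  (order 3)
  h_10: h_10 → h_12  (order 2)
Elements of order 3: {h_13, h_2}.

{h_13, h_2}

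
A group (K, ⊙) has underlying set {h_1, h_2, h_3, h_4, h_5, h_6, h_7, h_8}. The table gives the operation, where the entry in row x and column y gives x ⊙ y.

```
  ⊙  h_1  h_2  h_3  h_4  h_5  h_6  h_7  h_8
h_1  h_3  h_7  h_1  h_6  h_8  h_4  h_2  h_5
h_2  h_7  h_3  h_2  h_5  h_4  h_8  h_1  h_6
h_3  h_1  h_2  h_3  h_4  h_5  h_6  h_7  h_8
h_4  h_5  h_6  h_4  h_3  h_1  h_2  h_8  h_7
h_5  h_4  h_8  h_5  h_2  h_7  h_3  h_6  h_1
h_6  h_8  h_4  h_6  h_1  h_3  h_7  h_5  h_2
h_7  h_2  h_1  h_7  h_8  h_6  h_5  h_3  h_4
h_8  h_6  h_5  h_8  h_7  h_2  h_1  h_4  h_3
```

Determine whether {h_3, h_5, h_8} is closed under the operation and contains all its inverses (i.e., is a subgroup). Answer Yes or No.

No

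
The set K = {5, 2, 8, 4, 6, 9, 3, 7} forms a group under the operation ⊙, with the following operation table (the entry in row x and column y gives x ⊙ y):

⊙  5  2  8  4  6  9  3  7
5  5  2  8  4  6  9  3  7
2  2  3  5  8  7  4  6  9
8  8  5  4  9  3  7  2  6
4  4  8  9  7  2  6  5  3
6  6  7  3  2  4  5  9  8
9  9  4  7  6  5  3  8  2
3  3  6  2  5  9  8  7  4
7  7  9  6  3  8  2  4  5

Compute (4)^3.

3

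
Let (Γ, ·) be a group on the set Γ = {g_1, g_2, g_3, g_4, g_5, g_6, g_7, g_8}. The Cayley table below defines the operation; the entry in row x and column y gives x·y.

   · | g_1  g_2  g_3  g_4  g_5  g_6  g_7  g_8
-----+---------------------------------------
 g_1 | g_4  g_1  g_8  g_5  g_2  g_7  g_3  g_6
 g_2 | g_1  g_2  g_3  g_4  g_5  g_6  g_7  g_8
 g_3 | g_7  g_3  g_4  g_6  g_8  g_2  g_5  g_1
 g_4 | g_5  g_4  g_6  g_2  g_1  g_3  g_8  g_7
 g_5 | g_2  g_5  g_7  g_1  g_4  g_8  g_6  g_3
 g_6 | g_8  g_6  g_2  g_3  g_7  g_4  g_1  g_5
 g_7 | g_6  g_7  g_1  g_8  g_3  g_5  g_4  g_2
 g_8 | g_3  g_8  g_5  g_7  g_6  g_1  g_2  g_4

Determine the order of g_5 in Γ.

4

The identity element is g_2 (its row matches the header).
g_5^1 = g_5
g_5^2 = g_5·g_5 = g_4
g_5^3 = g_4·g_5 = g_1
g_5^4 = g_1·g_5 = g_2
The first power of g_5 equal to the identity is g_5^4, so ord(g_5) = 4.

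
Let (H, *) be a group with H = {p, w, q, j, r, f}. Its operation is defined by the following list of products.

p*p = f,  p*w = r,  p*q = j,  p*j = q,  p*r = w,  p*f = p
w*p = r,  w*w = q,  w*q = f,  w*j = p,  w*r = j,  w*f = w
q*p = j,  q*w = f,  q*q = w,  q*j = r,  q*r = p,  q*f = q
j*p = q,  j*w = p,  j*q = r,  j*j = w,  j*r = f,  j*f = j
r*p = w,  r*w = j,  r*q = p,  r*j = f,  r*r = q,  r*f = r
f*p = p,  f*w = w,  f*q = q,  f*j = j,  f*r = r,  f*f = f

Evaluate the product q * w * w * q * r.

r

q * w = f
f * w = w
w * q = f
f * r = r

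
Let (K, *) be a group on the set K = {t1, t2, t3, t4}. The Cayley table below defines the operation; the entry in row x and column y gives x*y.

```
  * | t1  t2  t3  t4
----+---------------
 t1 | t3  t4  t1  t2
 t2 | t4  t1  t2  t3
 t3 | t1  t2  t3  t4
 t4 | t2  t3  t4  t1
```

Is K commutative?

Yes

Check whether the table is symmetric across its main diagonal.
Every entry (row x, col y) equals the entry (row y, col x), so K is abelian.
(In fact K ≅ the cyclic group Z_4.)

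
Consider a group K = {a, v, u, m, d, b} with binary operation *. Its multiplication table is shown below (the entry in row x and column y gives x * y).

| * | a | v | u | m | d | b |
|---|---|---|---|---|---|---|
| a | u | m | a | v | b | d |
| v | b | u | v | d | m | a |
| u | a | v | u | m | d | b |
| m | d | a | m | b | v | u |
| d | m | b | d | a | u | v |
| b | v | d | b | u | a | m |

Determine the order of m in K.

The identity element is u (its row matches the header).
m^1 = m
m^2 = m * m = b
m^3 = b * m = u
The first power of m equal to the identity is m^3, so ord(m) = 3.

3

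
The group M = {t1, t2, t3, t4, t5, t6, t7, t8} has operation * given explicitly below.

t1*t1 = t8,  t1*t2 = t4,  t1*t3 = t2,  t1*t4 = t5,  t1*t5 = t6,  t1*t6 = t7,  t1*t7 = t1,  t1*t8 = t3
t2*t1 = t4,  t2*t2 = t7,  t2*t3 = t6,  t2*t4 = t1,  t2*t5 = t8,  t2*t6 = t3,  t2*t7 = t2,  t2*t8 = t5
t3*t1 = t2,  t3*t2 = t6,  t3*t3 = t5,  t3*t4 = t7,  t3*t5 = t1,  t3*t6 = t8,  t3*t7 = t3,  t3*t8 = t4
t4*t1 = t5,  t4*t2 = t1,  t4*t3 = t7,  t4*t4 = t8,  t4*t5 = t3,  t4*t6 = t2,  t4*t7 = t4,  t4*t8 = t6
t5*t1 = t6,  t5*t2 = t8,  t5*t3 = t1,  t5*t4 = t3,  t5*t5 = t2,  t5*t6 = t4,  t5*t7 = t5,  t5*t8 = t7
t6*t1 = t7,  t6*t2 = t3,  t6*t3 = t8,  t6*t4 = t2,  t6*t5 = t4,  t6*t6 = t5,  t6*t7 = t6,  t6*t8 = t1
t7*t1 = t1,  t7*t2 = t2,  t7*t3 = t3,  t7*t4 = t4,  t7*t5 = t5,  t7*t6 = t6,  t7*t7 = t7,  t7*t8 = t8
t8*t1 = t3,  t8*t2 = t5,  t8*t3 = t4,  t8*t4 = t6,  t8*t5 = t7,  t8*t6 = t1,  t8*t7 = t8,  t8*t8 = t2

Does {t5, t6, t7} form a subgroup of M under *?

t6 * t5 = t4, which is not in {t5, t6, t7}.
The subset is not closed under *, so it is not a subgroup.

No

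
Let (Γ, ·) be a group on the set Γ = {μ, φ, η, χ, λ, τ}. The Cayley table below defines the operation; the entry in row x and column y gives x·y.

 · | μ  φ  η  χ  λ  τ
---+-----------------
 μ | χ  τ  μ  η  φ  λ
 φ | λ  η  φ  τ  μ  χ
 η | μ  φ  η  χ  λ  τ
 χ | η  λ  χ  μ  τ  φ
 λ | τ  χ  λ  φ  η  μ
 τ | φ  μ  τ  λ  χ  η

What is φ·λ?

μ

Read row φ, column λ: φ·λ = μ.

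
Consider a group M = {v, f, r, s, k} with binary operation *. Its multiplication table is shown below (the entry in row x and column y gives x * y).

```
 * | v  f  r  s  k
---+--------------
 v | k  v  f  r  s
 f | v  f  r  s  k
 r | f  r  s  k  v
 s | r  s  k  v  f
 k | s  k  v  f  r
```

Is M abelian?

Yes

Check whether the table is symmetric across its main diagonal.
Every entry (row x, col y) equals the entry (row y, col x), so M is abelian.
(In fact M ≅ the cyclic group Z_5.)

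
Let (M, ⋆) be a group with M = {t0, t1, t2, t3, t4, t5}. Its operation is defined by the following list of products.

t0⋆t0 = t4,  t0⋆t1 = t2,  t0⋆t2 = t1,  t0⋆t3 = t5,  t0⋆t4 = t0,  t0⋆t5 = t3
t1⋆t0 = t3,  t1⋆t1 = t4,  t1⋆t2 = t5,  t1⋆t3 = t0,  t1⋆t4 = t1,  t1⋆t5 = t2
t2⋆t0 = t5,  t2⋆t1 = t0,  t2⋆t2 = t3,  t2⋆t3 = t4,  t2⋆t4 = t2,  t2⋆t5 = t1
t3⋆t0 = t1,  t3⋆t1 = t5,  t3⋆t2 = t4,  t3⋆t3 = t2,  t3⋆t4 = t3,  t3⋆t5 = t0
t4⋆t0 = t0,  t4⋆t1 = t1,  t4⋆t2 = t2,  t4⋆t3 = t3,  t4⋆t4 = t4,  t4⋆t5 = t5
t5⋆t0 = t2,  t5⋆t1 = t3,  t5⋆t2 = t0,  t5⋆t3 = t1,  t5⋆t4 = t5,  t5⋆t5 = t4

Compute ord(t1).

2

The identity element is t4 (its row matches the header).
t1^1 = t1
t1^2 = t1 ⋆ t1 = t4
The first power of t1 equal to the identity is t1^2, so ord(t1) = 2.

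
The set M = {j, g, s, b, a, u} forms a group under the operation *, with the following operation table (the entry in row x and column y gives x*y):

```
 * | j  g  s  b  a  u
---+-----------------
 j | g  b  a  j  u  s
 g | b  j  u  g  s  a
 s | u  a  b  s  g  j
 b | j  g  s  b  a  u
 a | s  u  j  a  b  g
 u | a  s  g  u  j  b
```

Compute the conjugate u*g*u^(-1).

The identity is b. In row u, the entry b sits in column u, so u^(-1) = u.
u*g = s
s*u = j

j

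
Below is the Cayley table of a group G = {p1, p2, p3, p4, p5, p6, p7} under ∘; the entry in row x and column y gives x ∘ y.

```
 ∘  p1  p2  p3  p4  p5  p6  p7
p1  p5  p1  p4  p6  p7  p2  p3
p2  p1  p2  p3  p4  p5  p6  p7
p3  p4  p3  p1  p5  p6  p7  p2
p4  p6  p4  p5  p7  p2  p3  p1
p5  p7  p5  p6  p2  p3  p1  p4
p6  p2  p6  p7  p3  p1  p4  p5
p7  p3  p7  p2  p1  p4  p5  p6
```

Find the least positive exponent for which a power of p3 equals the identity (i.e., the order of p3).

7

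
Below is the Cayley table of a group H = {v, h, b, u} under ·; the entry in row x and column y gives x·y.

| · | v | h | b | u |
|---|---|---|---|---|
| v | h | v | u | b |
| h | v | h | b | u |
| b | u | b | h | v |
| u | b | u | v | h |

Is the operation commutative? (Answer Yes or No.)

Check whether the table is symmetric across its main diagonal.
Every entry (row x, col y) equals the entry (row y, col x), so H is abelian.

Yes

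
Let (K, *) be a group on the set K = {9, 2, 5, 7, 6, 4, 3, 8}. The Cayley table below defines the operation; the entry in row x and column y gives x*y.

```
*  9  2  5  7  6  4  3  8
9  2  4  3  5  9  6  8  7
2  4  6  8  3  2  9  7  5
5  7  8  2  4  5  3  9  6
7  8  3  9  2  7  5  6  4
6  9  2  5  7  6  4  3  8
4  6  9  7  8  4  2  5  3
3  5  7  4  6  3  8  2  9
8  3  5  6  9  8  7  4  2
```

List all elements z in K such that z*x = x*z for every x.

An element z is central iff its row equals its column in the table.
For 3: 3*5 = 4 ≠ 9 = 5*3, so 3 ∉ Z.
Checking each element this way leaves Z(K) = {2, 6}.

{2, 6}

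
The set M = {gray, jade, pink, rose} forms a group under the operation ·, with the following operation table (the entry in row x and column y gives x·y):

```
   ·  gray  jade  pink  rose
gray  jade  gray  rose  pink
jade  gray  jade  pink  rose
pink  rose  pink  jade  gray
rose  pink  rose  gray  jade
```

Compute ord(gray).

2

The identity element is jade (its row matches the header).
gray^1 = gray
gray^2 = gray·gray = jade
The first power of gray equal to the identity is gray^2, so ord(gray) = 2.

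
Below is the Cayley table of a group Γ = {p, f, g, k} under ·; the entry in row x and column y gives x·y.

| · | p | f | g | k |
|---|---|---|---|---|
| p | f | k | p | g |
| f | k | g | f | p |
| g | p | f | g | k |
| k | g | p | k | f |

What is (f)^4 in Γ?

g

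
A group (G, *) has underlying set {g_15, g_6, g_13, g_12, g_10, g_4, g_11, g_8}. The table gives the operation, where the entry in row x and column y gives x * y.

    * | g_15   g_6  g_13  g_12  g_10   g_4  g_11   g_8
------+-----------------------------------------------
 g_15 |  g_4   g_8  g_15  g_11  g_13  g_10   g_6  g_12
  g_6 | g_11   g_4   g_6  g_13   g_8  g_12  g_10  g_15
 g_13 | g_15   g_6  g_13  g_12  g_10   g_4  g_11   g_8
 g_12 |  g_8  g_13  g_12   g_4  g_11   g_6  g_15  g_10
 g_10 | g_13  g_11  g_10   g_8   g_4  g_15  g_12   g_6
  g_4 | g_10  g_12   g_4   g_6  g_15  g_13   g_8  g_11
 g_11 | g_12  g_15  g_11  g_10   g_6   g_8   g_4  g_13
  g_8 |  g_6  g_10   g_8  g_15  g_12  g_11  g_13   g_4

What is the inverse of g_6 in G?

First locate the identity: row g_13 matches the header, so g_13 is the identity.
Scan row g_6 for g_13: g_6 * g_12 = g_13. Hence g_6^(-1) = g_12.
(Structurally, G here is isomorphic to the quaternion group Q_8.)

g_12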